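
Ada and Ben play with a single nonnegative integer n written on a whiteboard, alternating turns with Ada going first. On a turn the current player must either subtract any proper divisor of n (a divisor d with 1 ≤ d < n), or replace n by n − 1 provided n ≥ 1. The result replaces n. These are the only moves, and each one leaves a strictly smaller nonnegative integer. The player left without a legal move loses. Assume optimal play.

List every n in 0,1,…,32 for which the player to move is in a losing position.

0, 2, 5, 7, 9, 11, 13, 15, 17, 19, 21, 23, 25, 27, 29, 31

Build the W/L table. Terminal = L. A non-terminal position is W if it has a move to some L; otherwise it is L.
n=0: no move → L
n=1: reaches L-position 0 → W
n=2: only reaches 1(W), which is W → L
n=3: reaches L-position 2 → W
n=4: reaches L-position 2 → W
n=5: only reaches 4(W), which is W → L
n=6: reaches L-position 5 → W
n=7: only reaches 6(W), which is W → L
n=8: reaches L-position 7 → W
n=9: only reaches 6(W), 8(W), all W → L
n=10: reaches L-position 5 → W
n=11: only reaches 10(W), which is W → L
n=12: reaches L-position 9 → W
n=13: only reaches 12(W), which is W → L
n=14: reaches L-position 7 → W
n=15: only reaches 10(W), 12(W), 14(W), all W → L
n=16: reaches L-position 15 → W
n=17: only reaches 16(W), which is W → L
n=18: reaches L-position 9 → W
n=19: only reaches 18(W), which is W → L
n=20: reaches L-position 15 → W
n=21: only reaches 14(W), 18(W), 20(W), all W → L
n=22: reaches L-position 11 → W
n=23: only reaches 22(W), which is W → L
n=24: reaches L-position 21 → W
n=25: only reaches 20(W), 24(W), all W → L
n=26: reaches L-position 13 → W
n=27: only reaches 18(W), 24(W), 26(W), all W → L
n=28: reaches L-position 21 → W
n=29: only reaches 28(W), which is W → L
n=30: reaches L-position 15 → W
n=31: only reaches 30(W), which is W → L
n=32: reaches L-position 31 → W
The losing starting values of n are exactly the entries labelled L in this table (16 of them).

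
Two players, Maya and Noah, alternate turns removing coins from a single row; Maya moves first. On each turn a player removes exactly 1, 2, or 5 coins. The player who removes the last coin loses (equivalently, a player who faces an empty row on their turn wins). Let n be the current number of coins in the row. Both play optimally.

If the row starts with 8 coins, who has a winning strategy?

Maya wins.

Classify positions by backward induction: terminal positions (no move available) are W. From any other position, the mover wins iff some move reaches an L.
n=0: no move; the opponent has just taken the last coin and therefore loses → W
n=1: the only move is to 0(W), a W ⇒ L
n=2: can move to 1, which is L ⇒ W
n=3: can move to 1, which is L ⇒ W
n=4: moves to 3(W), 2(W); every one is W ⇒ L
n=5: can move to 4, which is L ⇒ W
n=6: can move to 4, which is L ⇒ W
n=7: moves to 6(W), 5(W), 2(W); every one is W ⇒ L
n=8: can move to 7, which is L ⇒ W
From 8 Maya can remove 1, leaving 7, reaching an L position.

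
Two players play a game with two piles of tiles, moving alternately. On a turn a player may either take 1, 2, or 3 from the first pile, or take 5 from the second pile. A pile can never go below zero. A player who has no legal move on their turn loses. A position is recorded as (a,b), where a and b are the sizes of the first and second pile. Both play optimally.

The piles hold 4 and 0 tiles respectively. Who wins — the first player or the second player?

Classify positions by backward induction: terminal positions (no move available) are L. From any other position, the mover wins iff some move reaches an L.
No move ever increases a pile, so every position that can arise here has a ≤ 4 and b ≤ 0; it is enough to label the cells with 0 ≤ a ≤ 4 and 0 ≤ b ≤ 0.
Every move lowers a or b (never raises either), so fill the grid row by row in increasing a, and left to right within a row: each cell's successors are then already labelled.
      b=0
a=0:    L
a=1:    W
a=2:    W
a=3:    W
a=4:    L
Cells with no legal move (terminal, hence L): (0,0).
The remaining L cells, each justified by listing all of its moves:
(4,0): moves to (3,0)(W), (2,0)(W), (1,0)(W); every one is W ⇒ L
Every other cell has at least one move into one of the L cells above, so it is W.
The starting position (4,0) is L: whatever the player to move does, the opponent receives a W position.

The second player wins.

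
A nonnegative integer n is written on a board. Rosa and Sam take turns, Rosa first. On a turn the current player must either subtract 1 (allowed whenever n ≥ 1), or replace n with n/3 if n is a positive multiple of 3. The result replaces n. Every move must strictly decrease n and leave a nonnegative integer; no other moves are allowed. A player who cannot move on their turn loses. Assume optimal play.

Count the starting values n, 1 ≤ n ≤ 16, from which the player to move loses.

7

Build the W/L table. Terminal = L. A non-terminal position is W if it has a move to some L; otherwise it is L.
n=0: no move → L
n=1: can move to 0, which is L ⇒ W
n=2: the only move is to 1(W), a W ⇒ L
n=3: can move to 2, which is L ⇒ W
n=4: the only move is to 3(W), a W ⇒ L
n=5: can move to 4, which is L ⇒ W
n=6: can move to 2, which is L ⇒ W
n=7: the only move is to 6(W), a W ⇒ L
n=8: can move to 7, which is L ⇒ W
n=9: moves to 3(W), 8(W); every one is W ⇒ L
n=10: can move to 9, which is L ⇒ W
n=11: the only move is to 10(W), a W ⇒ L
n=12: can move to 4, which is L ⇒ W
n=13: the only move is to 12(W), a W ⇒ L
n=14: can move to 13, which is L ⇒ W
n=15: moves to 5(W), 14(W); every one is W ⇒ L
n=16: can move to 15, which is L ⇒ W
L entries with 1 ≤ n ≤ 16 (n=0 is outside the asked range and is not counted): n = 2, 4, 7, 9, 11, 13, 15; that makes 7.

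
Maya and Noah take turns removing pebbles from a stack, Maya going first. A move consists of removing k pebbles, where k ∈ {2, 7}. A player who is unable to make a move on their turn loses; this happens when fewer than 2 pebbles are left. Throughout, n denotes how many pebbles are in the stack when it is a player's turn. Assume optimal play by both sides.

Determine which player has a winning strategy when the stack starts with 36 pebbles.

Noah wins.

Use the standard recursion: the mover loses at a terminal position; elsewhere, the mover wins exactly when some move hands the opponent an L position.
n=0: no move → L
n=1: no move → L
n=2: reaches L-position 0 → W
n=3: reaches L-position 1 → W
n=4: only reaches 2(W), which is W → L
n=5: only reaches 3(W), which is W → L
n=6: reaches L-position 4 → W
n=7: reaches L-position 5 → W
n=8: reaches L-position 1 → W
n=9: only reaches 7(W), 2(W), all W → L
n=10: only reaches 8(W), 3(W), all W → L
n=11: reaches L-position 9 → W
n=12: reaches L-position 10 → W
n=13: only reaches 11(W), 6(W), all W → L
n=14: only reaches 12(W), 7(W), all W → L
n=15: reaches L-position 13 → W
n=16: reaches L-position 14 → W
n=17: reaches L-position 10 → W
n=18: only reaches 16(W), 11(W), all W → L
n=19: only reaches 17(W), 12(W), all W → L
n=20: reaches L-position 18 → W
n=21: reaches L-position 19 → W
n=22: only reaches 20(W), 15(W), all W → L
n=23: only reaches 21(W), 16(W), all W → L
n=24: reaches L-position 22 → W
n=25: reaches L-position 23 → W
n=26: reaches L-position 19 → W
n=27: only reaches 25(W), 20(W), all W → L
n=28: only reaches 26(W), 21(W), all W → L
n=29: reaches L-position 27 → W
n=30: reaches L-position 28 → W
n=31: only reaches 29(W), 24(W), all W → L
n=32: only reaches 30(W), 25(W), all W → L
n=33: reaches L-position 31 → W
n=34: reaches L-position 32 → W
n=35: reaches L-position 28 → W
n=36: only reaches 34(W), 29(W), all W → L
The starting position 36 is L: whatever Maya does, the opponent receives a W position.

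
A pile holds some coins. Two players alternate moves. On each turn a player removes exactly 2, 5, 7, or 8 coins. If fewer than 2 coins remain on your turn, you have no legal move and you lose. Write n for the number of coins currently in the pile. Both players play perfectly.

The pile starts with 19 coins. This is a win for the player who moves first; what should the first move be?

Positions with no move are L. A position that does have a move is losing for the player to move precisely when every available move leads to a winning position for the opponent. Fill in the labels:
n=0: no move → L
n=1: no move → L
n=2: →0(L), so W
n=3: →1(L), so W
n=4: →2(W) only, which is W, so L
n=5: →0(L), so W
n=6: →4(L), so W
n=7: →0(L), so W
n=8: →1(L), so W
n=9: →4(L), so W
n=10: →8(W), 5(W), 3(W), 2(W) — all W, so L
n=11: →4(L), so W
n=12: →10(L), so W
n=13: →11(W), 8(W), 6(W), 5(W) — all W, so L
n=14: →12(W), 9(W), 7(W), 6(W) — all W, so L
n=15: →13(L), so W
n=16: →14(L), so W
n=17: →10(L), so W
n=18: →13(L), so W
n=19: →14(L), so W
From 19, the L positions reachable in one move are: 14.

Remove 5, leaving 14.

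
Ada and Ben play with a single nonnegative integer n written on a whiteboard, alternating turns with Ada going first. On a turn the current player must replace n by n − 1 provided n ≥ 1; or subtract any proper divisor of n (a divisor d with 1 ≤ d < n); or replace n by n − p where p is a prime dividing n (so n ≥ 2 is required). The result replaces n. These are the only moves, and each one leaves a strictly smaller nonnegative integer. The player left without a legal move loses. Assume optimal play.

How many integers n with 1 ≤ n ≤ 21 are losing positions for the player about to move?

Classify positions by backward induction: terminal positions (no move available) are L. From any other position, the mover wins iff some move reaches an L.
n=0: no move → L
n=1: W (go to 0, an L position)
n=2: W (go to 0, an L position)
n=3: W (go to 0, an L position)
n=4: L (options 2(W), 3(W) are all W)
n=5: W (go to 0, an L position)
n=6: W (go to 4, an L position)
n=7: W (go to 0, an L position)
n=8: W (go to 4, an L position)
n=9: L (options 6(W), 8(W) are all W)
n=10: W (go to 9, an L position)
n=11: W (go to 0, an L position)
n=12: W (go to 9, an L position)
n=13: W (go to 0, an L position)
n=14: L (options 7(W), 12(W), 13(W) are all W)
n=15: W (go to 14, an L position)
n=16: W (go to 14, an L position)
n=17: W (go to 0, an L position)
n=18: W (go to 9, an L position)
n=19: W (go to 0, an L position)
n=20: L (options 10(W), 15(W), 16(W), 18(W), 19(W) are all W)
n=21: W (go to 14, an L position)
L entries with 1 ≤ n ≤ 21 (n=0 is outside the asked range and is not counted): n = 4, 9, 14, 20; that makes 4.

4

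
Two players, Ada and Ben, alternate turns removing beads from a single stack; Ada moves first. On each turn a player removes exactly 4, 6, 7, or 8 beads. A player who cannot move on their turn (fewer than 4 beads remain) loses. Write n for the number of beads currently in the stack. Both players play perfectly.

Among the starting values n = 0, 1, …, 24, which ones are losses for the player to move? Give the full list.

0, 1, 2, 3, 12, 13, 14, 15, 24

Build the W/L table. Terminal = L. A non-terminal position is W if it has a move to some L; otherwise it is L.
n=0: no move → L
n=1: no move → L
n=2: no move → L
n=3: no move → L
n=4: W (go to 0, an L position)
n=5: W (go to 1, an L position)
n=6: W (go to 2, an L position)
n=7: W (go to 3, an L position)
n=8: W (go to 2, an L position)
n=9: W (go to 3, an L position)
n=10: W (go to 3, an L position)
n=11: W (go to 3, an L position)
n=12: L (options 8(W), 6(W), 5(W), 4(W) are all W)
n=13: L (options 9(W), 7(W), 6(W), 5(W) are all W)
n=14: L (options 10(W), 8(W), 7(W), 6(W) are all W)
n=15: L (options 11(W), 9(W), 8(W), 7(W) are all W)
n=16: W (go to 12, an L position)
n=17: W (go to 13, an L position)
n=18: W (go to 14, an L position)
n=19: W (go to 15, an L position)
n=20: W (go to 14, an L position)
n=21: W (go to 15, an L position)
n=22: W (go to 15, an L position)
n=23: W (go to 15, an L position)
n=24: L (options 20(W), 18(W), 17(W), 16(W) are all W)
Reading off the rows marked L gives the requested list; there are 9 such values of n.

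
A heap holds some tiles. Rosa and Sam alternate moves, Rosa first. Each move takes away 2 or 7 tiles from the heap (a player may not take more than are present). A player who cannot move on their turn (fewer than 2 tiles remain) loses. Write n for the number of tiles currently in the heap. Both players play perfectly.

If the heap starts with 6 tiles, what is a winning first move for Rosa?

Use the standard recursion: the mover loses at a terminal position; elsewhere, the mover wins exactly when some move hands the opponent an L position.
n=0: no move → L
n=1: no move → L
n=2: can move to 0, which is L ⇒ W
n=3: can move to 1, which is L ⇒ W
n=4: the only move is to 2(W), a W ⇒ L
n=5: the only move is to 3(W), a W ⇒ L
n=6: can move to 4, which is L ⇒ W
From 6, the L positions reachable in one move are: 4.

Remove 2, leaving 4.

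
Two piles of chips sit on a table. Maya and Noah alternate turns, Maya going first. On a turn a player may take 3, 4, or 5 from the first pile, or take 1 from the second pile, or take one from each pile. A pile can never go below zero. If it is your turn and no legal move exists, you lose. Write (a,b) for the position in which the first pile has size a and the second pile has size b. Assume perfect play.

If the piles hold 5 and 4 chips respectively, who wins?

Maya wins.

Classify positions by backward induction: terminal positions (no move available) are L. From any other position, the mover wins iff some move reaches an L.
No move ever increases a pile, so every position that can arise here has a ≤ 5 and b ≤ 4; it is enough to label the cells with 0 ≤ a ≤ 5 and 0 ≤ b ≤ 4.
Every move lowers a or b (never raises either), so fill the grid row by row in increasing a, and left to right within a row: each cell's successors are then already labelled.
      b=0  b=1  b=2  b=3  b=4
a=0:    L    W    L    W    L
a=1:    L    W    L    W    L
a=2:    L    W    L    W    L
a=3:    W    W    W    W    W
a=4:    W    L    W    L    W
a=5:    W    L    W    L    W
Cells with no legal move (terminal, hence L): (0,0), (1,0), (2,0).
The remaining L cells, each justified by listing all of its moves:
(0,2): →(0,1)(W) only, which is W, so L
(0,4): →(0,3)(W) only, which is W, so L
(1,2): →(1,1)(W), (0,1)(W) — all W, so L
(1,4): →(1,3)(W), (0,3)(W) — all W, so L
(2,2): →(2,1)(W), (1,1)(W) — all W, so L
(2,4): →(2,3)(W), (1,3)(W) — all W, so L
(4,1): →(1,1)(W), (0,1)(W), (4,0)(W), (3,0)(W) — all W, so L
(4,3): →(1,3)(W), (0,3)(W), (4,2)(W), (3,2)(W) — all W, so L
(5,1): →(2,1)(W), (1,1)(W), (0,1)(W), (5,0)(W), (4,0)(W) — all W, so L
(5,3): →(2,3)(W), (1,3)(W), (0,3)(W), (5,2)(W), (4,2)(W) — all W, so L
Every other cell has at least one move into one of the L cells above, so it is W.
The starting position (5,4) is W: Maya should move to (2,4), handing over an L position.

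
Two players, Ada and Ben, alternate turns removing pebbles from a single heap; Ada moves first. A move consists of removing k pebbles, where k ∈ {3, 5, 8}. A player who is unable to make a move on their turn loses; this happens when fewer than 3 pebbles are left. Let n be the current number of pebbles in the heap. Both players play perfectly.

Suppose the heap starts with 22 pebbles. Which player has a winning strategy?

Work bottom-up. With no move the player to move loses. Otherwise the position is W if at least one move leads to an L position for the opponent, and L if every move leads to a W.
n=0: no move → L
n=1: no move → L
n=2: no move → L
n=3: can move to 0, which is L ⇒ W
n=4: can move to 1, which is L ⇒ W
n=5: can move to 2, which is L ⇒ W
n=6: can move to 1, which is L ⇒ W
n=7: can move to 2, which is L ⇒ W
n=8: can move to 0, which is L ⇒ W
n=9: can move to 1, which is L ⇒ W
n=10: can move to 2, which is L ⇒ W
n=11: moves to 8(W), 6(W), 3(W); every one is W ⇒ L
n=12: moves to 9(W), 7(W), 4(W); every one is W ⇒ L
n=13: moves to 10(W), 8(W), 5(W); every one is W ⇒ L
n=14: can move to 11, which is L ⇒ W
n=15: can move to 12, which is L ⇒ W
n=16: can move to 13, which is L ⇒ W
n=17: can move to 12, which is L ⇒ W
n=18: can move to 13, which is L ⇒ W
n=19: can move to 11, which is L ⇒ W
n=20: can move to 12, which is L ⇒ W
n=21: can move to 13, which is L ⇒ W
n=22: moves to 19(W), 17(W), 14(W); every one is W ⇒ L
Every move from 22 reaches a W position, so the mover loses.

Ben wins.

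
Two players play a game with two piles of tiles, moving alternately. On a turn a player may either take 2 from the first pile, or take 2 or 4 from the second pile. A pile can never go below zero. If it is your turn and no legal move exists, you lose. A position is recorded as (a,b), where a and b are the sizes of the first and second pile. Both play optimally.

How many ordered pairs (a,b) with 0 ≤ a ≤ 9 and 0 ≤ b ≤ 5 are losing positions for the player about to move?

20

Build the W/L table. Terminal = L. A non-terminal position is W if it has a move to some L; otherwise it is L.
Every move lowers a or b (never raises either), so fill the grid row by row in increasing a, and left to right within a row: each cell's successors are then already labelled.
      b=0  b=1  b=2  b=3  b=4  b=5
a=0:    L    L    W    W    W    W
a=1:    L    L    W    W    W    W
a=2:    W    W    L    L    W    W
a=3:    W    W    L    L    W    W
a=4:    L    L    W    W    W    W
a=5:    L    L    W    W    W    W
a=6:    W    W    L    L    W    W
a=7:    W    W    L    L    W    W
a=8:    L    L    W    W    W    W
a=9:    L    L    W    W    W    W
Cells with no legal move (terminal, hence L): (0,0), (0,1), (1,0), (1,1).
The remaining L cells, each justified by listing all of its moves:
(2,2): only reaches (0,2)(W), (2,0)(W), all W → L
(2,3): only reaches (0,3)(W), (2,1)(W), all W → L
(3,2): only reaches (1,2)(W), (3,0)(W), all W → L
(3,3): only reaches (1,3)(W), (3,1)(W), all W → L
(4,0): only reaches (2,0)(W), which is W → L
(4,1): only reaches (2,1)(W), which is W → L
(5,0): only reaches (3,0)(W), which is W → L
(5,1): only reaches (3,1)(W), which is W → L
(6,2): only reaches (4,2)(W), (6,0)(W), all W → L
(6,3): only reaches (4,3)(W), (6,1)(W), all W → L
(7,2): only reaches (5,2)(W), (7,0)(W), all W → L
(7,3): only reaches (5,3)(W), (7,1)(W), all W → L
(8,0): only reaches (6,0)(W), which is W → L
(8,1): only reaches (6,1)(W), which is W → L
(9,0): only reaches (7,0)(W), which is W → L
(9,1): only reaches (7,1)(W), which is W → L
Every other cell has at least one move into one of the L cells above, so it is W.
L cells per row: a=0: 2, a=1: 2, a=2: 2, a=3: 2, a=4: 2, a=5: 2, a=6: 2, a=7: 2, a=8: 2, a=9: 2; total 20.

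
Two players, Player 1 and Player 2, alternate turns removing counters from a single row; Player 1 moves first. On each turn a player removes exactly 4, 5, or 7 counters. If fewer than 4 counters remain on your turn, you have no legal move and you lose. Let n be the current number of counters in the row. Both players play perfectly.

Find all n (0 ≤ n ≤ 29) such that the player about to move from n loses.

0, 1, 2, 3, 11, 12, 13, 14, 22, 23, 24, 25

Compute win/loss labels from the base case upward. A position with no move is L. Any other position is W if it can reach an L in one move, else L.
n=0: no move → L
n=1: no move → L
n=2: no move → L
n=3: no move → L
n=4: W (go to 0, an L position)
n=5: W (go to 1, an L position)
n=6: W (go to 2, an L position)
n=7: W (go to 3, an L position)
n=8: W (go to 3, an L position)
n=9: W (go to 2, an L position)
n=10: W (go to 3, an L position)
n=11: L (options 7(W), 6(W), 4(W) are all W)
n=12: L (options 8(W), 7(W), 5(W) are all W)
n=13: L (options 9(W), 8(W), 6(W) are all W)
n=14: L (options 10(W), 9(W), 7(W) are all W)
n=15: W (go to 11, an L position)
n=16: W (go to 12, an L position)
n=17: W (go to 13, an L position)
n=18: W (go to 14, an L position)
n=19: W (go to 14, an L position)
n=20: W (go to 13, an L position)
n=21: W (go to 14, an L position)
n=22: L (options 18(W), 17(W), 15(W) are all W)
n=23: L (options 19(W), 18(W), 16(W) are all W)
n=24: L (options 20(W), 19(W), 17(W) are all W)
n=25: L (options 21(W), 20(W), 18(W) are all W)
n=26: W (go to 22, an L position)
n=27: W (go to 23, an L position)
n=28: W (go to 24, an L position)
n=29: W (go to 25, an L position)
The losing starting values of n are exactly the entries labelled L in this table (12 of them).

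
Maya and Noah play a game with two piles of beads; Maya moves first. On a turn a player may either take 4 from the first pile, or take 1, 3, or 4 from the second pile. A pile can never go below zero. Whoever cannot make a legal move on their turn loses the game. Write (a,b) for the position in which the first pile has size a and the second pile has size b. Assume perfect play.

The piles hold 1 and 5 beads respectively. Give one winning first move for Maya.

Move to (1,2).

Work bottom-up. With no move the player to move loses. Otherwise the position is W if at least one move leads to an L position for the opponent, and L if every move leads to a W.
No move ever increases a pile, so every position that can arise here has a ≤ 1 and b ≤ 5; it is enough to label the cells with 0 ≤ a ≤ 1 and 0 ≤ b ≤ 5.
Every move lowers a or b (never raises either), so fill the grid row by row in increasing a, and left to right within a row: each cell's successors are then already labelled.
      b=0  b=1  b=2  b=3  b=4  b=5
a=0:    L    W    L    W    W    W
a=1:    L    W    L    W    W    W
Cells with no legal move (terminal, hence L): (0,0), (1,0).
The remaining L cells, each justified by listing all of its moves:
(0,2): L (sole option (0,1)(W) is W)
(1,2): L (sole option (1,1)(W) is W)
Every other cell has at least one move into one of the L cells above, so it is W.
From (1,5), the L positions reachable in one move are: (1,2).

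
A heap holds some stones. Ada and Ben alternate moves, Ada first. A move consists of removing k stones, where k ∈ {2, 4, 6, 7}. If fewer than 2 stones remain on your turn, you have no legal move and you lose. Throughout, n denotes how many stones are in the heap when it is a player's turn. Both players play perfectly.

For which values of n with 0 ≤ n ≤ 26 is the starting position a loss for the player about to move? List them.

0, 1, 9, 10, 18, 19

Positions with no move are L. A position that does have a move is losing for the player to move precisely when every available move leads to a winning position for the opponent. Fill in the labels:
n=0: no move → L
n=1: no move → L
n=2: →0(L), so W
n=3: →1(L), so W
n=4: →0(L), so W
n=5: →1(L), so W
n=6: →0(L), so W
n=7: →1(L), so W
n=8: →1(L), so W
n=9: →7(W), 5(W), 3(W), 2(W) — all W, so L
n=10: →8(W), 6(W), 4(W), 3(W) — all W, so L
n=11: →9(L), so W
n=12: →10(L), so W
n=13: →9(L), so W
n=14: →10(L), so W
n=15: →9(L), so W
n=16: →10(L), so W
n=17: →10(L), so W
n=18: →16(W), 14(W), 12(W), 11(W) — all W, so L
n=19: →17(W), 15(W), 13(W), 12(W) — all W, so L
n=20: →18(L), so W
n=21: →19(L), so W
n=22: →18(L), so W
n=23: →19(L), so W
n=24: →18(L), so W
n=25: →19(L), so W
n=26: →19(L), so W
Reading off the rows marked L gives the requested list; there are 6 such values of n.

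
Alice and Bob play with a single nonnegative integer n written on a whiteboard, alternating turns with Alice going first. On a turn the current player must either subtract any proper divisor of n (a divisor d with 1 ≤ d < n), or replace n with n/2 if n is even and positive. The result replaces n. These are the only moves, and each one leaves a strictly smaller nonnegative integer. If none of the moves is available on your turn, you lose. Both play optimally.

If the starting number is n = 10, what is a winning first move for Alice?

Move to 5.

Positions with no move are L. A position that does have a move is losing for the player to move precisely when every available move leads to a winning position for the opponent. Fill in the labels:
n=0: no move → L
n=1: no move → L
n=2: W (go to 1, an L position)
n=3: L (sole option 2(W) is W)
n=4: W (go to 3, an L position)
n=5: L (sole option 4(W) is W)
n=6: W (go to 3, an L position)
n=7: L (sole option 6(W) is W)
n=8: W (go to 7, an L position)
n=9: L (options 6(W), 8(W) are all W)
n=10: W (go to 5, an L position)
From 10, the L positions reachable in one move are: 5, 9. Any move reaching one of these is winning.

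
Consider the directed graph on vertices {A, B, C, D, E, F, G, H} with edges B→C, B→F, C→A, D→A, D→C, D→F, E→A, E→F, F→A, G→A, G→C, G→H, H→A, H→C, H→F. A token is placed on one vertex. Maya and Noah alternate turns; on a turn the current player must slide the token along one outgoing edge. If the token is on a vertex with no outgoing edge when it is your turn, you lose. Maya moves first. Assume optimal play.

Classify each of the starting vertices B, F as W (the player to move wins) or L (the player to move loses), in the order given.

B: L, F: W

Compute win/loss labels from the base case upward. A position with no move is L. Any other position is W if it can reach an L in one move, else L.
Every edge goes from a vertex to one that appears earlier in the order A, C, F, H, E, G, D, B, so processing vertices in that order labels each vertex after all of its successors.
A: no outgoing edge → L
C: reaches L-position A → W
F: reaches L-position A → W
H: reaches L-position A → W
E: reaches L-position A → W
G: reaches L-position A → W
D: reaches L-position A → W
B: only reaches F(W), C(W), all W → L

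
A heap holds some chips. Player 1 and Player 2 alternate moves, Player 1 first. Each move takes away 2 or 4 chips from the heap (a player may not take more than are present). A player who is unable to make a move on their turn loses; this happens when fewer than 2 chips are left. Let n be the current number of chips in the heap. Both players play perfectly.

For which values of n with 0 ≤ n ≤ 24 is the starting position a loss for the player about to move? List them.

0, 1, 6, 7, 12, 13, 18, 19, 24

Label each position W (a win for the player to move) or L (a loss). A position with no legal move is L; any other position is W exactly when some move reaches an L, and L when every move reaches a W.
n=0: no move → L
n=1: no move → L
n=2: reaches L-position 0 → W
n=3: reaches L-position 1 → W
n=4: reaches L-position 0 → W
n=5: reaches L-position 1 → W
n=6: only reaches 4(W), 2(W), all W → L
n=7: only reaches 5(W), 3(W), all W → L
n=8: reaches L-position 6 → W
n=9: reaches L-position 7 → W
n=10: reaches L-position 6 → W
n=11: reaches L-position 7 → W
n=12: only reaches 10(W), 8(W), all W → L
n=13: only reaches 11(W), 9(W), all W → L
n=14: reaches L-position 12 → W
n=15: reaches L-position 13 → W
n=16: reaches L-position 12 → W
n=17: reaches L-position 13 → W
n=18: only reaches 16(W), 14(W), all W → L
n=19: only reaches 17(W), 15(W), all W → L
n=20: reaches L-position 18 → W
n=21: reaches L-position 19 → W
n=22: reaches L-position 18 → W
n=23: reaches L-position 19 → W
n=24: only reaches 22(W), 20(W), all W → L
Reading off the rows marked L gives the requested list; there are 9 such values of n.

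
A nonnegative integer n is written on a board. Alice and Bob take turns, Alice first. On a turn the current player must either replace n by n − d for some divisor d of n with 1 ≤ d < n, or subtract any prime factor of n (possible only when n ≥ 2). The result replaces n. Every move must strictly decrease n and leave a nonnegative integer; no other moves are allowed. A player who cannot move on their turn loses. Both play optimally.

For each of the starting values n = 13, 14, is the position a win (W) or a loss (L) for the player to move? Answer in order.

Classify positions by backward induction: terminal positions (no move available) are L. From any other position, the mover wins iff some move reaches an L.
n=0: no move → L
n=1: no move → L
n=2: W (go to 0, an L position)
n=3: W (go to 0, an L position)
n=4: L (options 2(W), 3(W) are all W)
n=5: W (go to 0, an L position)
n=6: W (go to 4, an L position)
n=7: W (go to 0, an L position)
n=8: W (go to 4, an L position)
n=9: L (options 6(W), 8(W) are all W)
n=10: W (go to 9, an L position)
n=11: W (go to 0, an L position)
n=12: W (go to 9, an L position)
n=13: W (go to 0, an L position)
n=14: L (options 7(W), 12(W), 13(W) are all W)

13: W, 14: L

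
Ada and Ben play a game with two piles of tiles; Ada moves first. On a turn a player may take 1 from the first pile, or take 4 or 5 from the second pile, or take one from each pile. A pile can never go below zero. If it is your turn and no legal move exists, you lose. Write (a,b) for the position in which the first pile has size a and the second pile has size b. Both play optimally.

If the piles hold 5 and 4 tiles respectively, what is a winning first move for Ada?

Compute win/loss labels from the base case upward. A position with no move is L. Any other position is W if it can reach an L in one move, else L.
No move ever increases a pile, so every position that can arise here has a ≤ 5 and b ≤ 4; it is enough to label the cells with 0 ≤ a ≤ 5 and 0 ≤ b ≤ 4.
Every move lowers a or b (never raises either), so fill the grid row by row in increasing a, and left to right within a row: each cell's successors are then already labelled.
      b=0  b=1  b=2  b=3  b=4
a=0:    L    L    L    L    W
a=1:    W    W    W    W    W
a=2:    L    L    L    L    W
a=3:    W    W    W    W    W
a=4:    L    L    L    L    W
a=5:    W    W    W    W    W
Cells with no legal move (terminal, hence L): (0,0), (0,1), (0,2), (0,3).
The remaining L cells, each justified by listing all of its moves:
(2,0): only reaches (1,0)(W), which is W → L
(2,1): only reaches (1,1)(W), (1,0)(W), all W → L
(2,2): only reaches (1,2)(W), (1,1)(W), all W → L
(2,3): only reaches (1,3)(W), (1,2)(W), all W → L
(4,0): only reaches (3,0)(W), which is W → L
(4,1): only reaches (3,1)(W), (3,0)(W), all W → L
(4,2): only reaches (3,2)(W), (3,1)(W), all W → L
(4,3): only reaches (3,3)(W), (3,2)(W), all W → L
Every other cell has at least one move into one of the L cells above, so it is W.
From (5,4), the L positions reachable in one move are: (4,3).

Move to (4,3).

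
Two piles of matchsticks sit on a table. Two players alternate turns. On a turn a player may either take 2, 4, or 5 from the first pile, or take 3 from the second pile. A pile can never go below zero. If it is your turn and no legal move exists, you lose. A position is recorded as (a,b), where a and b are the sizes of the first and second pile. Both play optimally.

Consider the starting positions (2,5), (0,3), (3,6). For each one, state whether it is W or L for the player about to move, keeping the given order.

Build the W/L table. Terminal = L. A non-terminal position is W if it has a move to some L; otherwise it is L.
No move ever increases a pile, so every position that can arise here has a ≤ 3 and b ≤ 6; it is enough to label the cells with 0 ≤ a ≤ 3 and 0 ≤ b ≤ 6.
Every move lowers a or b (never raises either), so fill the grid row by row in increasing a, and left to right within a row: each cell's successors are then already labelled.
      b=0  b=1  b=2  b=3  b=4  b=5  b=6
a=0:    L    L    L    W    W    W    L
a=1:    L    L    L    W    W    W    L
a=2:    W    W    W    L    L    L    W
a=3:    W    W    W    L    L    L    W
Cells with no legal move (terminal, hence L): (0,0), (0,1), (0,2), (1,0), (1,1), (1,2).
The remaining L cells, each justified by listing all of its moves:
(0,6): →(0,3)(W) only, which is W, so L
(1,6): →(1,3)(W) only, which is W, so L
(2,3): →(0,3)(W), (2,0)(W) — all W, so L
(2,4): →(0,4)(W), (2,1)(W) — all W, so L
(2,5): →(0,5)(W), (2,2)(W) — all W, so L
(3,3): →(1,3)(W), (3,0)(W) — all W, so L
(3,4): →(1,4)(W), (3,1)(W) — all W, so L
(3,5): →(1,5)(W), (3,2)(W) — all W, so L
Every other cell has at least one move into one of the L cells above, so it is W.
(2,5): one of the L cells justified above, so L
(0,3): the move to (0,0) reaches an L cell, so W
(3,6): the move to (1,6) reaches an L cell, so W

(2,5): L, (0,3): W, (3,6): W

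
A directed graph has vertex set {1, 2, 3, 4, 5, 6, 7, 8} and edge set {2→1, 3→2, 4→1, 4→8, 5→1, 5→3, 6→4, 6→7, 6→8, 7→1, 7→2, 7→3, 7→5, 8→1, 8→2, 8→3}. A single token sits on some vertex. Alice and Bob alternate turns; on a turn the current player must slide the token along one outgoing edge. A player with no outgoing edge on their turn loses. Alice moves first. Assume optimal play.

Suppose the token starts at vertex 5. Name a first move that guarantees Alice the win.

Move to 3.

Classify positions by backward induction: terminal positions (no move available) are L. From any other position, the mover wins iff some move reaches an L.
Every edge goes from a vertex to one that appears earlier in the order 1, 2, 3, 8, 4, 5, 7, 6, so processing vertices in that order labels each vertex after all of its successors.
1: no outgoing edge → L
2: reaches L-position 1 → W
3: only reaches 2(W), which is W → L
8: reaches L-position 3 → W
4: reaches L-position 1 → W
5: reaches L-position 3 → W
7: reaches L-position 3 → W
6: only reaches 7(W), 4(W), 8(W), all W → L
From 5, the L positions reachable in one move are: 3, 1. Any move reaching one of these is winning.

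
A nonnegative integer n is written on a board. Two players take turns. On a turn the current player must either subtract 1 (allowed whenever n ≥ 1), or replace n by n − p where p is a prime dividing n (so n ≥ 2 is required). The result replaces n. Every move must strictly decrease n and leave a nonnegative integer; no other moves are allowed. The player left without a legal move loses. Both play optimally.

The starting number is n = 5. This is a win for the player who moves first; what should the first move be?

Move to 0.

Use the standard recursion: the mover loses at a terminal position; elsewhere, the mover wins exactly when some move hands the opponent an L position.
n=0: no move → L
n=1: W (go to 0, an L position)
n=2: W (go to 0, an L position)
n=3: W (go to 0, an L position)
n=4: L (options 2(W), 3(W) are all W)
n=5: W (go to 0, an L position)
From 5, the L positions reachable in one move are: 0, 4. Any move reaching one of these is winning.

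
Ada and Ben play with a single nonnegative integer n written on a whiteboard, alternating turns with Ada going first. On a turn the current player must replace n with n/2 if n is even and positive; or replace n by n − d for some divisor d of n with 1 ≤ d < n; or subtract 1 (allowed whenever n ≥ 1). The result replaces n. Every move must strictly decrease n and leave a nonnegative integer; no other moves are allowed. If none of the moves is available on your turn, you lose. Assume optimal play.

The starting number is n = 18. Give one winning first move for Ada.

Move to 9.

Classify positions by backward induction: terminal positions (no move available) are L. From any other position, the mover wins iff some move reaches an L.
n=0: no move → L
n=1: →0(L), so W
n=2: →1(W) only, which is W, so L
n=3: →2(L), so W
n=4: →2(L), so W
n=5: →4(W) only, which is W, so L
n=6: →5(L), so W
n=7: →6(W) only, which is W, so L
n=8: →7(L), so W
n=9: →6(W), 8(W) — all W, so L
n=10: →5(L), so W
n=11: →10(W) only, which is W, so L
n=12: →9(L), so W
n=13: →12(W) only, which is W, so L
n=14: →7(L), so W
n=15: →10(W), 12(W), 14(W) — all W, so L
n=16: →15(L), so W
n=17: →16(W) only, which is W, so L
n=18: →9(L), so W
From 18, the L positions reachable in one move are: 9, 15, 17. Any move reaching one of these is winning.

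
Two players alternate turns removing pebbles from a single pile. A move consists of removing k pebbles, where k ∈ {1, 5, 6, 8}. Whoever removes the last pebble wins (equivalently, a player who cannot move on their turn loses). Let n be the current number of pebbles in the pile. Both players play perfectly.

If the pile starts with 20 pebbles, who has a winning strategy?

The first player wins.

Build the W/L table. Terminal = L. A non-terminal position is W if it has a move to some L; otherwise it is L.
n=0: no move → L
n=1: W (go to 0, an L position)
n=2: L (sole option 1(W) is W)
n=3: W (go to 2, an L position)
n=4: L (sole option 3(W) is W)
n=5: W (go to 4, an L position)
n=6: W (go to 0, an L position)
n=7: W (go to 2, an L position)
n=8: W (go to 2, an L position)
n=9: W (go to 4, an L position)
n=10: W (go to 4, an L position)
n=11: L (options 10(W), 6(W), 5(W), 3(W) are all W)
n=12: W (go to 11, an L position)
n=13: L (options 12(W), 8(W), 7(W), 5(W) are all W)
n=14: W (go to 13, an L position)
n=15: L (options 14(W), 10(W), 9(W), 7(W) are all W)
n=16: W (go to 15, an L position)
n=17: W (go to 11, an L position)
n=18: W (go to 13, an L position)
n=19: W (go to 13, an L position)
n=20: W (go to 15, an L position)
The starting position 20 is W: the player to move should remove 5, leaving 15, handing over an L position.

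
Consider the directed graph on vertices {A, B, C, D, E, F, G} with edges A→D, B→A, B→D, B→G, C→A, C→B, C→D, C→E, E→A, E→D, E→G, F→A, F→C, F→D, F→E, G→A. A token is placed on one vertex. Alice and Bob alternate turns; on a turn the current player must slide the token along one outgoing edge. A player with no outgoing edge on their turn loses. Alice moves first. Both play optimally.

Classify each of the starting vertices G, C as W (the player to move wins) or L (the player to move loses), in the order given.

Use the standard recursion: the mover loses at a terminal position; elsewhere, the mover wins exactly when some move hands the opponent an L position.
Every edge goes from a vertex to one that appears earlier in the order D, A, G, B, E, C, F, so processing vertices in that order labels each vertex after all of its successors.
D: no outgoing edge → L
A: →D(L), so W
G: →A(W) only, which is W, so L
B: →G(L), so W
E: →G(L), so W
C: →D(L), so W
F: →D(L), so W

G: L, C: W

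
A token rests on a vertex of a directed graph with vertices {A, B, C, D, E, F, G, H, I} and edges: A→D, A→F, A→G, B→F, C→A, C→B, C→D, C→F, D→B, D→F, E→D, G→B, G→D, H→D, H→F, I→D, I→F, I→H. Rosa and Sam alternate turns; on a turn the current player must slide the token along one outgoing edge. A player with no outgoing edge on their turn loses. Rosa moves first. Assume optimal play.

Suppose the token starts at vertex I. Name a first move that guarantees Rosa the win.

Label each position W (a win for the player to move) or L (a loss). A position with no legal move is L; any other position is W exactly when some move reaches an L, and L when every move reaches a W.
Every edge goes from a vertex to one that appears earlier in the order F, B, D, G, H, I, A, C, E, so processing vertices in that order labels each vertex after all of its successors.
F: no outgoing edge → L
B: can move to F, which is L ⇒ W
D: can move to F, which is L ⇒ W
G: moves to D(W), B(W); every one is W ⇒ L
H: can move to F, which is L ⇒ W
I: can move to F, which is L ⇒ W
A: can move to G, which is L ⇒ W
C: can move to F, which is L ⇒ W
E: the only move is to D(W), a W ⇒ L
From I, the L positions reachable in one move are: F.

Move to F.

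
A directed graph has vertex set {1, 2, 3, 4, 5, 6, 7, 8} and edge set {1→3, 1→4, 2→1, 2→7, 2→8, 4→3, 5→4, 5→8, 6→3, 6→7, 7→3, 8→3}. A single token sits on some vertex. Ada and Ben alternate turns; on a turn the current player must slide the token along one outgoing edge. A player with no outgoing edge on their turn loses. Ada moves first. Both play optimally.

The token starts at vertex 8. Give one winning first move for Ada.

Move to 3.

Label each position W (a win for the player to move) or L (a loss). A position with no legal move is L; any other position is W exactly when some move reaches an L, and L when every move reaches a W.
Every edge goes from a vertex to one that appears earlier in the order 3, 4, 1, 8, 7, 5, 6, 2, so processing vertices in that order labels each vertex after all of its successors.
3: no outgoing edge → L
4: →3(L), so W
1: →3(L), so W
8: →3(L), so W
7: →3(L), so W
5: →8(W), 4(W) — all W, so L
6: →3(L), so W
2: →7(W), 8(W), 1(W) — all W, so L
From 8, the L positions reachable in one move are: 3.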